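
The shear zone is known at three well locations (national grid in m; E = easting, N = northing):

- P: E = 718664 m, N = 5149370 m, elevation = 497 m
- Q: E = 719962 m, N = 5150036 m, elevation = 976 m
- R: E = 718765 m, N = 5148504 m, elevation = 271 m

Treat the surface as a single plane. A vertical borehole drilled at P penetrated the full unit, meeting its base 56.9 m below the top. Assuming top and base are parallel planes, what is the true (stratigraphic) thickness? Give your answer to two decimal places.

53.49 m

Two edge vectors: P→Q = (1298, 666, 479), P→R = (101, -866, -226).
Normal n = (P→Q) × (P→R) = (264298, 341727, -1191334).
So ∂z/∂E = −n_x/n_z = 0.22185 and ∂z/∂N = −n_y/n_z = 0.28684.
|∇z| = √(a²+b²) = 0.36263, so dip δ = arctan(0.36263) = 19.93°.
True thickness = vertical thickness × cos δ = 56.9 × cos 19.93° = 53.49 m.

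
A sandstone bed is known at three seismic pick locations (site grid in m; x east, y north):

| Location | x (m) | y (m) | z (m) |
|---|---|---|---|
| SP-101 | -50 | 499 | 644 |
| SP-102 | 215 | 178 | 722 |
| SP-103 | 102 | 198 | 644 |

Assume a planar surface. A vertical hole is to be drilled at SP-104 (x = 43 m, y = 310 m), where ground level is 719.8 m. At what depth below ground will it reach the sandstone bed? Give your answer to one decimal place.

Let the plane be z = a·x + b·y + c.
SP-102−SP-101: 265a − 321b = 78;  SP-103−SP-101: 152a − 301b = 0.
Solving gives a = 0.75802, b = 0.38279.
Then c = 644 − a·-50 − b·499 = 490.89.
At (43, 310): z_contact = 32.59 + 118.66 + 490.89 = 642.15 m.
Depth below ground = 719.8 − 642.15 = 77.7 m.

77.7 m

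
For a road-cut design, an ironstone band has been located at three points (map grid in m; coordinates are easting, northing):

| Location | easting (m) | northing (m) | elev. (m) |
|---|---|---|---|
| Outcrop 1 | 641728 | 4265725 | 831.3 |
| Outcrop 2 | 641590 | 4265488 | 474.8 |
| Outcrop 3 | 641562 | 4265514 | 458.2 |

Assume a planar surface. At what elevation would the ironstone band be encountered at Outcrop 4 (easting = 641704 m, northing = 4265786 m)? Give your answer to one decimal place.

846.2 m

Two edge vectors: Outcrop 1→Outcrop 2 = (-138, -237, -356.5), Outcrop 1→Outcrop 3 = (-166, -211, -373.1).
Normal n = (Outcrop 1→Outcrop 2) × (Outcrop 1→Outcrop 3) = (13203.2, 7691.2, -10224).
So ∂z/∂easting = −n_x/n_z = 1.291392801 and ∂z/∂northing = −n_y/n_z = 0.752269171.
Intercept c from Outcrop 1: 831.3 − 828722.92 − 3208973.41 = −4036865.03.
At (641704, 4265786): z = 828691.9 + 3209019.3 − 4036865.03 = 846.2 m.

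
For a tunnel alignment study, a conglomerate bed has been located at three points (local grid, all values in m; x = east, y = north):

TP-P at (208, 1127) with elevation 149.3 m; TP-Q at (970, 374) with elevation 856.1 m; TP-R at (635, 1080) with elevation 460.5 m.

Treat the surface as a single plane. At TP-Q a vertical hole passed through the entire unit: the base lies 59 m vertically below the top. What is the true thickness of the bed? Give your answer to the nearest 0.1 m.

Two edge vectors: TP-P→TP-Q = (762, -753, 706.8), TP-P→TP-R = (427, -47, 311.2).
Normal n = (TP-P→TP-Q) × (TP-P→TP-R) = (-201114, 64669.2, 285717).
So ∂z/∂x = −n_x/n_z = 0.70389 and ∂z/∂y = −n_y/n_z = −0.22634.
|∇z| = √(a²+b²) = 0.73939, so dip δ = arctan(0.73939) = 36.48°.
True thickness = vertical thickness × cos δ = 59 × cos 36.48° = 47.4 m.

47.4 m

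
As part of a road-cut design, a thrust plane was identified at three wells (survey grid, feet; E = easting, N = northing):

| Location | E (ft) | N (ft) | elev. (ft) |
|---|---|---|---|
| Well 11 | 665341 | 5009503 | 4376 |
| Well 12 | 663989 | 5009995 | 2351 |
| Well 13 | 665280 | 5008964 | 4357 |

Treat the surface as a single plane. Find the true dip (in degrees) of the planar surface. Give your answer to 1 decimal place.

Let the plane be z = a·E + b·N + c.
Well 12−Well 11: −1352a + 492b = −2025;  Well 13−Well 11: −61a − 539b = −19.
Solving gives a = 1.45086, b = −0.12895.
Gradient magnitude |∇z| = √(a² + b²) = √(2.10499 + 0.01663) = 1.45658.
True dip = arctan(1.45658) = 55.5°, dipping toward W (azimuth ≈ 275°).

55.5°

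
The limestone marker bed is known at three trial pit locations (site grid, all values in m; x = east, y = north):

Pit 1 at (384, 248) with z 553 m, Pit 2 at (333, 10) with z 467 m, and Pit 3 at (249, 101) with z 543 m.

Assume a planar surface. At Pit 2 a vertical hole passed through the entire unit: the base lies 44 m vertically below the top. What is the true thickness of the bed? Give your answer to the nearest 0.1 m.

Let the plane be z = a·x + b·y + c.
Pit 2−Pit 1: −51a − 238b = −86;  Pit 3−Pit 1: −135a − 147b = −10.
Solving gives a = −0.41660, b = 0.45062.
|∇z| = √(a²+b²) = 0.61368, so dip δ = arctan(0.61368) = 31.54°.
True thickness = vertical thickness × cos δ = 44 × cos 31.54° = 37.5 m.

37.5 m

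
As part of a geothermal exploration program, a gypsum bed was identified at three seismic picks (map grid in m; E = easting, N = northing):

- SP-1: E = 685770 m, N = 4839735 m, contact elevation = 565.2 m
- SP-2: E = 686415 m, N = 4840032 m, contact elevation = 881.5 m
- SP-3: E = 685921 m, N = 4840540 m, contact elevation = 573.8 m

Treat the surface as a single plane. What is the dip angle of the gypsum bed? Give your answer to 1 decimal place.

Two edge vectors: SP-1→SP-2 = (645, 297, 316.3), SP-1→SP-3 = (151, 805, 8.6).
Normal n = (SP-1→SP-2) × (SP-1→SP-3) = (-252067.3, 42214.3, 474378).
So ∂z/∂E = −n_x/n_z = 0.53136 and ∂z/∂N = −n_y/n_z = −0.08899.
Gradient magnitude |∇z| = √(a² + b²) = √(0.28235 + 0.00792) = 0.53876.
True dip = arctan(0.53876) = 28.3°, dipping toward W (azimuth ≈ 280°).

28.3°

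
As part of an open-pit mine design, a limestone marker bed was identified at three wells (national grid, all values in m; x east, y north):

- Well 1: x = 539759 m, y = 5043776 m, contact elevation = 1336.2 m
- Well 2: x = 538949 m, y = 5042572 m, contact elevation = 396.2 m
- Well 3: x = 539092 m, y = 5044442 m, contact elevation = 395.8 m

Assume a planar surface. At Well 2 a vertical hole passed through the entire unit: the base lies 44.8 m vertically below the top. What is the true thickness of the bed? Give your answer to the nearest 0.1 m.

Two edge vectors: Well 1→Well 2 = (-810, -1204, -940), Well 1→Well 3 = (-667, 666, -940.4).
Normal n = (Well 1→Well 2) × (Well 1→Well 3) = (1758281.6, -134744, -1342528).
So ∂z/∂x = −n_x/n_z = 1.30968 and ∂z/∂y = −n_y/n_z = −0.10037.
|∇z| = √(a²+b²) = 1.31352, so dip δ = arctan(1.31352) = 52.72°.
True thickness = vertical thickness × cos δ = 44.8 × cos 52.72° = 27.1 m.

27.1 m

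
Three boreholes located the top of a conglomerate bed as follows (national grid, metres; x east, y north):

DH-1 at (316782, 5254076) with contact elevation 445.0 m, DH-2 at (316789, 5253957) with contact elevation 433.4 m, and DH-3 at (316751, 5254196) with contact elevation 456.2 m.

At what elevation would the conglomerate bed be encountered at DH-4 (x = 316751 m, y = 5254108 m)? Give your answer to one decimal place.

Let the plane be z = a·x + b·y + c.
DH-2−DH-1: 7a − 119b = −11.6;  DH-3−DH-1: −31a + 120b = 11.2.
Solving gives a = 0.020779221, b = 0.098701299.
Then c = 445 − a·316782 − b·5254076 = −524721.61.
At (316751, 5254108): z = 6581.8 + 518587.3 − 524721.61 = 447.5 m.

447.5 m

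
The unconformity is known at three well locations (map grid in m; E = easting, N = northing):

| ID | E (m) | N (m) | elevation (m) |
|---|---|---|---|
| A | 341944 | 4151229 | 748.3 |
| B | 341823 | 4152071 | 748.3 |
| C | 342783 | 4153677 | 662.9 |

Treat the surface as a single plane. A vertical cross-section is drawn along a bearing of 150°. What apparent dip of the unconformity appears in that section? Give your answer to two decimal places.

1.54°

Let the plane be z = a·E + b·N + c.
B−A: −121a + 842b = 0;  C−A: 839a + 2448b = −85.4.
Solving gives a = −0.07172, b = −0.01031.
Unit vector along 150° is (sin 150°, cos 150°) = (0.5000, -0.8660).
Slope in that direction = a·(0.5000) + b·(-0.8660) = −0.02693.
Apparent dip = arctan|0.02693| = 1.54° (true dip is 4.1°, so apparent ≤ true as expected).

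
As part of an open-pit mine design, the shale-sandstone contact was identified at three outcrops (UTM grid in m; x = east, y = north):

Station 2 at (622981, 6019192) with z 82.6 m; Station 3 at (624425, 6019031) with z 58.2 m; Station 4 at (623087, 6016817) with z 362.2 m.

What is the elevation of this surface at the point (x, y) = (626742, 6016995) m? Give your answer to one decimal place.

230.7 m

Two edge vectors: Station 2→Station 3 = (1444, -161, -24.4), Station 2→Station 4 = (106, -2375, 279.6).
Normal n = (Station 2→Station 3) × (Station 2→Station 4) = (-102965.6, -406328.8, -3412434).
So ∂z/∂x = −n_x/n_z = −0.030173653 and ∂z/∂y = −n_y/n_z = −0.119073014.
Intercept c from Station 2: 82.6 + 18797.61 + 716723.33 = 735603.54.
At (626742, 6016995): z = −18911.1 − 716461.7 + 735603.54 = 230.7 m.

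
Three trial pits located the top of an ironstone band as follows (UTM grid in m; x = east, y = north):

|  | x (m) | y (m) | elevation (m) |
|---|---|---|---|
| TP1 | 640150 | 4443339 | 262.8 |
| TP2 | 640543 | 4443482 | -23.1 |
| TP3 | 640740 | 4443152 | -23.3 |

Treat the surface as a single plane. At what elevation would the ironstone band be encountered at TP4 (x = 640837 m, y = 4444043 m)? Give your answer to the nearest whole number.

-399 m

Two edge vectors: TP1→TP2 = (393, 143, -285.9), TP1→TP3 = (590, -187, -286.1).
Normal n = (TP1→TP2) × (TP1→TP3) = (-94375.6, -56243.7, -157861).
So ∂z/∂x = −n_x/n_z = −0.59783987 and ∂z/∂y = −n_y/n_z = −0.35628623.
Intercept c from TP1: 262.8 + 382707.19 + 1583100.49 = 1966070.48.
At (640837, 4444043): z = −383117.9 − 1583351.3 + 1966070.48 = -398.7 m.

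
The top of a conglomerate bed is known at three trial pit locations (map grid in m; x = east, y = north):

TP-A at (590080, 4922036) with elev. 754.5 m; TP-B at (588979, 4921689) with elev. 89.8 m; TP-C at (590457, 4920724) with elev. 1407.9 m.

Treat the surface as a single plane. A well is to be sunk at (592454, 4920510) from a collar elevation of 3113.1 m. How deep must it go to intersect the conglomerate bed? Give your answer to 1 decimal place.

248.6 m

Let the plane be z = a·x + b·y + c.
TP-B−TP-A: −1101a − 347b = −664.7;  TP-C−TP-A: 377a − 1312b = 653.4.
Solving gives a = 0.697514491, b = −0.297589205.
Then c = 754.5 − a·590080 − b·4922036 = 1053909.93.
At (592454, 4920510): z_contact = 413245.25 − 1464290.66 + 1053909.93 = 2864.52 m.
Depth below ground = 3113.1 − 2864.52 = 248.6 m.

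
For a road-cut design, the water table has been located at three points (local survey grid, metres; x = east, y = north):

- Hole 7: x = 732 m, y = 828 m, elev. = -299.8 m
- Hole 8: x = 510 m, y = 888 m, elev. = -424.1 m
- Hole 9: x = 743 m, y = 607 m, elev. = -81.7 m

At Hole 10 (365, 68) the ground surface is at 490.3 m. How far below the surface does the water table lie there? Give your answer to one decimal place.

Two edge vectors: Hole 7→Hole 8 = (-222, 60, -124.3), Hole 7→Hole 9 = (11, -221, 218.1).
Normal n = (Hole 7→Hole 8) × (Hole 7→Hole 9) = (-14384.3, 47050.9, 48402).
So ∂z/∂x = −n_x/n_z = 0.29718 and ∂z/∂y = −n_y/n_z = −0.97209.
Intercept c from Hole 7: -299.8 − 217.54 + 804.89 = 287.55.
At (365, 68): z_contact = 108.47 − 66.10 + 287.55 = 329.92 m.
Depth below ground = 490.3 − 329.92 = 160.4 m.

160.4 m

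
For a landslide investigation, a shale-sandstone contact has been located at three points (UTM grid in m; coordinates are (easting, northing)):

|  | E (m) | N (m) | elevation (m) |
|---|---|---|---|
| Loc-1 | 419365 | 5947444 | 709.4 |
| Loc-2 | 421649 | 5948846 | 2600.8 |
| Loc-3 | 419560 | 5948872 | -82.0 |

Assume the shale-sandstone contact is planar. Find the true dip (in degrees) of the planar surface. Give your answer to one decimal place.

55.7°

Let the plane be z = a·E + b·N + c.
Loc-2−Loc-1: 2284a + 1402b = 1891.4;  Loc-3−Loc-1: 195a + 1428b = −791.4.
Solving gives a = 1.27519, b = −0.72833.
Gradient magnitude |∇z| = √(a² + b²) = √(1.62610 + 0.53047) = 1.46853.
True dip = arctan(1.46853) = 55.7°, dipping toward WNW (azimuth ≈ 300°).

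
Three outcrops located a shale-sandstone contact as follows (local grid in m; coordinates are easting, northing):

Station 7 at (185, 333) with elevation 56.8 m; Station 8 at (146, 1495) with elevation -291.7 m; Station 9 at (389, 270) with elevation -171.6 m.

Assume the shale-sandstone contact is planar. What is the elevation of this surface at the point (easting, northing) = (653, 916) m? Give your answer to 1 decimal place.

Let the plane be z = a·easting + b·northing + c.
Station 8−Station 7: −39a + 1162b = −348.5;  Station 9−Station 7: 204a − 63b = −228.4.
Solving gives a = −1.224925, b = −0.341026.
Then c = 56.8 − a·185 − b·333 = 396.97.
At (653, 916): z = −799.9 − 312.4 + 396.97 = -715.3 m.

-715.3 m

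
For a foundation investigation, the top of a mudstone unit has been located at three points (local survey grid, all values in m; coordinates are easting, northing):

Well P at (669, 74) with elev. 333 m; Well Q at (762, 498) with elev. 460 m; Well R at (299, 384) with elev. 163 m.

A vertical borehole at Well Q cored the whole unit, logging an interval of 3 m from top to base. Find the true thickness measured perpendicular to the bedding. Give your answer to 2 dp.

2.55 m

Two edge vectors: Well P→Well Q = (93, 424, 127), Well P→Well R = (-370, 310, -170).
Normal n = (Well P→Well Q) × (Well P→Well R) = (-111450, -31180, 185710).
So ∂z/∂easting = −n_x/n_z = 0.60013 and ∂z/∂northing = −n_y/n_z = 0.16790.
|∇z| = √(a²+b²) = 0.62317, so dip δ = arctan(0.62317) = 31.93°.
True thickness = vertical thickness × cos δ = 3 × cos 31.93° = 2.55 m.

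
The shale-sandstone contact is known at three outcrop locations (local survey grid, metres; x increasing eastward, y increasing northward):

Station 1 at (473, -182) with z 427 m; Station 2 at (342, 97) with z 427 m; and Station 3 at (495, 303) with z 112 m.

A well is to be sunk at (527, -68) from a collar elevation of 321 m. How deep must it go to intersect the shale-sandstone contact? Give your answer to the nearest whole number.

30 m

Let the plane be z = a·x + b·y + c.
Station 2−Station 1: −131a + 279b = 0;  Station 3−Station 1: 22a + 485b = −315.
Solving gives a = −1.26139, b = −0.59227.
Then c = 427 − a·473 − b·-182 = 915.85.
At (527, -68): z_contact = −664.8 + 40.3 + 915.85 = 291.4 m.
Depth below ground = 321 − 291.4 = 30 m.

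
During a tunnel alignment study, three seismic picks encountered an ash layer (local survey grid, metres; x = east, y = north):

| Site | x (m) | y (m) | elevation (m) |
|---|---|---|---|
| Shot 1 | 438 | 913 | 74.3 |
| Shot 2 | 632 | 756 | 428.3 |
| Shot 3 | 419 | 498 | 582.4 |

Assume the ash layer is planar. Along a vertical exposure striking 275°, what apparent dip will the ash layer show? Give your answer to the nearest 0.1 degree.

42.3°

Two edge vectors: Shot 1→Shot 2 = (194, -157, 354), Shot 1→Shot 3 = (-19, -415, 508.1).
Normal n = (Shot 1→Shot 2) × (Shot 1→Shot 3) = (67138.3, -105297.4, -83493).
So ∂z/∂x = −n_x/n_z = 0.80412 and ∂z/∂y = −n_y/n_z = −1.26115.
Unit vector along 275° is (sin 275°, cos 275°) = (-0.9962, 0.0872).
Slope in that direction = a·(-0.9962) + b·(0.0872) = −0.91098.
Apparent dip = arctan|0.91098| = 42.3° (true dip is 56.2°, so apparent ≤ true as expected).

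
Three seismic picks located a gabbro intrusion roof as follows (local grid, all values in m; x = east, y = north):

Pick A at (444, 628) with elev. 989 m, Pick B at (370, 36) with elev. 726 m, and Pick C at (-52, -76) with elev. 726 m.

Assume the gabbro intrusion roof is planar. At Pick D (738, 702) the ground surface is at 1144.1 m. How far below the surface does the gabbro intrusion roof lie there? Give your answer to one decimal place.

157.0 m

Two edge vectors: Pick A→Pick B = (-74, -592, -263), Pick A→Pick C = (-496, -704, -263).
Normal n = (Pick A→Pick B) × (Pick A→Pick C) = (-29456, 110986, -241536).
So ∂z/∂x = −n_x/n_z = −0.12195 and ∂z/∂y = −n_y/n_z = 0.45950.
Intercept c from Pick A: 989 + 54.15 − 288.57 = 754.58.
At (738, 702): z_contact = −90.00 + 322.57 + 754.58 = 987.15 m.
Depth below ground = 1144.1 − 987.15 = 157.0 m.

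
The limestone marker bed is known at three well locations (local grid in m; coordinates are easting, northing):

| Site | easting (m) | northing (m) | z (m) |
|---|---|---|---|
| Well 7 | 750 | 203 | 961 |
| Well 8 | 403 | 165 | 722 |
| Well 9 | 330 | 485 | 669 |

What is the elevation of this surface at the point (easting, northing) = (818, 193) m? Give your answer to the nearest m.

Let the plane be z = a·easting + b·northing + c.
Well 8−Well 7: −347a − 38b = −239;  Well 9−Well 7: −420a + 282b = −292.
Solving gives a = 0.68967, b = −0.00829.
Then c = 961 − a·750 − b·203 = 445.43.
At (818, 193): z = 564.1 − 1.6 + 445.43 = 1008.0 m.

1008 m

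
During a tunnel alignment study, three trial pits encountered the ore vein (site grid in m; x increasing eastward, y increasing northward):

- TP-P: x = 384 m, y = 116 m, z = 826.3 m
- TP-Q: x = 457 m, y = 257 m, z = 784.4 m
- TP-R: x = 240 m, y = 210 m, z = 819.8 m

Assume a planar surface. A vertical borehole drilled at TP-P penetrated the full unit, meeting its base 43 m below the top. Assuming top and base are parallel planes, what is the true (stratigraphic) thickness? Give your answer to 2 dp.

41.57 m

Let the plane be z = a·x + b·y + c.
TP-Q−TP-P: 73a + 141b = −41.9;  TP-R−TP-P: −144a + 94b = −6.5.
Solving gives a = −0.11125, b = −0.23957.
|∇z| = √(a²+b²) = 0.26414, so dip δ = arctan(0.26414) = 14.80°.
True thickness = vertical thickness × cos δ = 43 × cos 14.80° = 41.57 m.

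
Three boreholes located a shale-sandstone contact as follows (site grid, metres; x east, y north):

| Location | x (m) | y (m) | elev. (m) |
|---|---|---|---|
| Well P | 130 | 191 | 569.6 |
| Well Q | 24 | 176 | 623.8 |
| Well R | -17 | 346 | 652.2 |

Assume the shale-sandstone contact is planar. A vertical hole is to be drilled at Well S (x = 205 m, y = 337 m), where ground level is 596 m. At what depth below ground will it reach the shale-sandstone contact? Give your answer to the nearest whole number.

Two edge vectors: Well P→Well Q = (-106, -15, 54.2), Well P→Well R = (-147, 155, 82.6).
Normal n = (Well P→Well Q) × (Well P→Well R) = (-9640, 788.2, -18635).
So ∂z/∂x = −n_x/n_z = −0.51731 and ∂z/∂y = −n_y/n_z = 0.04230.
Intercept c from Well P: 569.6 + 67.25 − 8.08 = 628.77.
At (205, 337): z_contact = −106.0 + 14.3 + 628.77 = 537.0 m.
Depth below ground = 596 − 537.0 = 59 m.

59 m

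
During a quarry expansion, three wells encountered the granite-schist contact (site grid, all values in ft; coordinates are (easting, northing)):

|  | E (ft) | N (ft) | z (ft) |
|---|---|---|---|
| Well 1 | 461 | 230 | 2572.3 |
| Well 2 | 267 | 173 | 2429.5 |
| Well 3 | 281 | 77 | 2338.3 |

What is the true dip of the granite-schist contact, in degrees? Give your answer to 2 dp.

Let the plane be z = a·E + b·N + c.
Well 2−Well 1: −194a − 57b = −142.8;  Well 3−Well 1: −180a − 153b = −234.
Solving gives a = 0.43818, b = 1.01390.
Gradient magnitude |∇z| = √(a² + b²) = √(0.19200 + 1.02800) = 1.10454.
True dip = arctan(1.10454) = 47.84°, dipping toward SSW (azimuth ≈ 203°).

47.84°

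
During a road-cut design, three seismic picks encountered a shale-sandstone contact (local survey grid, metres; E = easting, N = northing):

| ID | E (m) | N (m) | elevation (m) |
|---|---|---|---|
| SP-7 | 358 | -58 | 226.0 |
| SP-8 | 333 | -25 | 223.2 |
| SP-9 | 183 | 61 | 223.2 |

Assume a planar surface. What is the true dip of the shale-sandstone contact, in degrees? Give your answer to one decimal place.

9.8°

Two edge vectors: SP-7→SP-8 = (-25, 33, -2.8), SP-7→SP-9 = (-175, 119, -2.8).
Normal n = (SP-7→SP-8) × (SP-7→SP-9) = (240.8, 420, 2800).
So ∂z/∂E = −n_x/n_z = −0.08600 and ∂z/∂N = −n_y/n_z = −0.15000.
Gradient magnitude |∇z| = √(a² + b²) = √(0.00740 + 0.02250) = 0.17290.
True dip = arctan(0.17290) = 9.8°, dipping toward NNE (azimuth ≈ 030°).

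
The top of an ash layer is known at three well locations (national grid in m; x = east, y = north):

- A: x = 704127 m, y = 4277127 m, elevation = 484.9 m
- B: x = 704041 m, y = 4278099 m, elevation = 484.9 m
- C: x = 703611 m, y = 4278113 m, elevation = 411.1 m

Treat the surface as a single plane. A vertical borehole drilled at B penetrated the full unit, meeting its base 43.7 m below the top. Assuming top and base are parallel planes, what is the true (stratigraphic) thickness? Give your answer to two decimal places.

43.06 m

Two edge vectors: A→B = (-86, 972, 0), A→C = (-516, 986, -73.8).
Normal n = (A→B) × (A→C) = (-71733.6, -6346.8, 416756).
So ∂z/∂x = −n_x/n_z = 0.17212 and ∂z/∂y = −n_y/n_z = 0.01523.
|∇z| = √(a²+b²) = 0.17280, so dip δ = arctan(0.17280) = 9.80°.
True thickness = vertical thickness × cos δ = 43.7 × cos 9.80° = 43.06 m.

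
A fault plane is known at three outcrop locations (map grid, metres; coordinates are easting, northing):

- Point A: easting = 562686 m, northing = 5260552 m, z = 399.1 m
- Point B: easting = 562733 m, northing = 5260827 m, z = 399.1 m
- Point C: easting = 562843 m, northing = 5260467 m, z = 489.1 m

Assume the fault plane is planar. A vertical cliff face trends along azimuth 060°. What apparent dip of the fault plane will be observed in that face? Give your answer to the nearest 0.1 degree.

Two edge vectors: Point A→Point B = (47, 275, 0), Point A→Point C = (157, -85, 90).
Normal n = (Point A→Point B) × (Point A→Point C) = (24750, -4230, -47170).
So ∂z/∂easting = −n_x/n_z = 0.52470 and ∂z/∂northing = −n_y/n_z = −0.08968.
Unit vector along 060° is (sin 60°, cos 60°) = (0.8660, 0.5000).
Slope in that direction = a·(0.8660) + b·(0.5000) = 0.40956.
Apparent dip = arctan|0.40956| = 22.3° (true dip is 28.0°, so apparent ≤ true as expected).

22.3°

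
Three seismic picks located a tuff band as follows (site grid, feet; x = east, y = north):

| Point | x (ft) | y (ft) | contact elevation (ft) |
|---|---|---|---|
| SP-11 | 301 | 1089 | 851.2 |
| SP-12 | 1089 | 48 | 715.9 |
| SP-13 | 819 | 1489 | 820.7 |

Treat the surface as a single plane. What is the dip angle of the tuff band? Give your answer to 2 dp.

Two edge vectors: SP-11→SP-12 = (788, -1041, -135.3), SP-11→SP-13 = (518, 400, -30.5).
Normal n = (SP-11→SP-12) × (SP-11→SP-13) = (85870.5, -46051.4, 854438).
So ∂z/∂x = −n_x/n_z = −0.10050 and ∂z/∂y = −n_y/n_z = 0.05390.
Gradient magnitude |∇z| = √(a² + b²) = √(0.01010 + 0.00290) = 0.11404.
True dip = arctan(0.11404) = 6.51°, dipping toward ESE (azimuth ≈ 118°).

6.51°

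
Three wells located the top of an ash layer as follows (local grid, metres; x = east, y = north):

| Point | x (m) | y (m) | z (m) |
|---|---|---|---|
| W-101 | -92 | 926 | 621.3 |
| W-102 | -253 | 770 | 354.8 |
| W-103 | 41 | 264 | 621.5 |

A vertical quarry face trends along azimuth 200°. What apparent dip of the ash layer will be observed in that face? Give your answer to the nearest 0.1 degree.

36.3°

Let the plane be z = a·x + b·y + c.
W-102−W-101: −161a − 156b = −266.5;  W-103−W-101: 133a − 662b = 0.2.
Solving gives a = 1.38580, b = 0.27811.
Unit vector along 200° is (sin 200°, cos 200°) = (-0.3420, -0.9397).
Slope in that direction = a·(-0.3420) + b·(-0.9397) = −0.73531.
Apparent dip = arctan|0.73531| = 36.3° (true dip is 54.7°, so apparent ≤ true as expected).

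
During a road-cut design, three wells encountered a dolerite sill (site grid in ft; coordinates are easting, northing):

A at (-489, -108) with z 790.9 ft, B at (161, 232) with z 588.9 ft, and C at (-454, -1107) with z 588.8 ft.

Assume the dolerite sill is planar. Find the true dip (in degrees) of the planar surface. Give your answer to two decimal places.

24.24°

Two edge vectors: A→B = (650, 340, -202), A→C = (35, -999, -202.1).
Normal n = (A→B) × (A→C) = (-270512, 124295, -661250).
So ∂z/∂easting = −n_x/n_z = −0.40909 and ∂z/∂northing = −n_y/n_z = 0.18797.
Gradient magnitude |∇z| = √(a² + b²) = √(0.16736 + 0.03533) = 0.45021.
True dip = arctan(0.45021) = 24.24°, dipping toward ESE (azimuth ≈ 115°).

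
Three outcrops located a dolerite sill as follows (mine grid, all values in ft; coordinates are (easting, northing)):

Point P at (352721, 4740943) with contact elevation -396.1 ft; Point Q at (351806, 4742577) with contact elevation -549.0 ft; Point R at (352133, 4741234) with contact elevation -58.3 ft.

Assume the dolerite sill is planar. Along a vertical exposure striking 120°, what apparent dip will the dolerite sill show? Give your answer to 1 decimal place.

Let the plane be z = a·E + b·N + c.
Point Q−Point P: −915a + 1634b = −152.9;  Point R−Point P: −588a + 291b = 337.8.
Solving gives a = −0.85880, b = −0.57448.
Unit vector along 120° is (sin 120°, cos 120°) = (0.8660, -0.5000).
Slope in that direction = a·(0.8660) + b·(-0.5000) = −0.45650.
Apparent dip = arctan|0.45650| = 24.5° (true dip is 45.9°, so apparent ≤ true as expected).

24.5°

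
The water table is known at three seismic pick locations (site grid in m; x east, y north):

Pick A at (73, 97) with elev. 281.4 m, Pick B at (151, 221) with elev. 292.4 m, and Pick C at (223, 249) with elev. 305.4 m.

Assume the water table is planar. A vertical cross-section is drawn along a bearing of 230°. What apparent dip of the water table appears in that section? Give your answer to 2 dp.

7.24°

Two edge vectors: Pick A→Pick B = (78, 124, 11), Pick A→Pick C = (150, 152, 24).
Normal n = (Pick A→Pick B) × (Pick A→Pick C) = (1304, -222, -6744).
So ∂z/∂x = −n_x/n_z = 0.19336 and ∂z/∂y = −n_y/n_z = −0.03292.
Unit vector along 230° is (sin 230°, cos 230°) = (-0.7660, -0.6428).
Slope in that direction = a·(-0.7660) + b·(-0.6428) = −0.12696.
Apparent dip = arctan|0.12696| = 7.24° (true dip is 11.1°, so apparent ≤ true as expected).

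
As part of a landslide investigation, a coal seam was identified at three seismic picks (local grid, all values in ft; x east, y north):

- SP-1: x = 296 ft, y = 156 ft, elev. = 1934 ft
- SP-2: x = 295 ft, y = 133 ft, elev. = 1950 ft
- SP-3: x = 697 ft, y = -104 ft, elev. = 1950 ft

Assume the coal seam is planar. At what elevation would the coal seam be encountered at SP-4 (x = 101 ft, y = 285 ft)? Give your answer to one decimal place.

1924.5 ft

Two edge vectors: SP-1→SP-2 = (-1, -23, 16), SP-1→SP-3 = (401, -260, 16).
Normal n = (SP-1→SP-2) × (SP-1→SP-3) = (3792, 6432, 9483).
So ∂z/∂x = −n_x/n_z = −0.39987 and ∂z/∂y = −n_y/n_z = −0.67827.
Intercept c from SP-1: 1934 + 118.36 + 105.81 = 2158.17.
At (101, 285): z = −40.4 − 193.3 + 2158.17 = 1924.5 ft.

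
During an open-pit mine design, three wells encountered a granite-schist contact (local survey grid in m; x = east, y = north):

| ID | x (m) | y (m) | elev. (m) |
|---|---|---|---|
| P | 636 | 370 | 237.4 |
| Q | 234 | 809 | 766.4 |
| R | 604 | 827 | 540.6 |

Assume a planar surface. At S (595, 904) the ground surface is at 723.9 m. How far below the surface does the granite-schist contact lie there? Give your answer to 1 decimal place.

Let the plane be z = a·x + b·y + c.
Q−P: −402a + 439b = 529;  R−P: −32a + 457b = 303.2.
Solving gives a = −0.64037, b = 0.61862.
Then c = 237.4 − a·636 − b·370 = 415.78.
At (595, 904): z_contact = −381.02 + 559.23 + 415.78 = 594.00 m.
Depth below ground = 723.9 − 594.00 = 129.9 m.

129.9 m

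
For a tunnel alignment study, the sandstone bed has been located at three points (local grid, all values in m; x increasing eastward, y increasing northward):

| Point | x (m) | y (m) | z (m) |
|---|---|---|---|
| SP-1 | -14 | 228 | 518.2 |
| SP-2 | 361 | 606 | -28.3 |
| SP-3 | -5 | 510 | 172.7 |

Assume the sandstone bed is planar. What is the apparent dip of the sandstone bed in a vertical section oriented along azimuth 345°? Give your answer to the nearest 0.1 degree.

Let the plane be z = a·x + b·y + c.
SP-2−SP-1: 375a + 378b = −546.5;  SP-3−SP-1: 9a + 282b = −345.5.
Solving gives a = −0.22975, b = −1.21784.
Unit vector along 345° is (sin 345°, cos 345°) = (-0.2588, 0.9659).
Slope in that direction = a·(-0.2588) + b·(0.9659) = −1.11689.
Apparent dip = arctan|1.11689| = 48.2° (true dip is 51.1°, so apparent ≤ true as expected).

48.2°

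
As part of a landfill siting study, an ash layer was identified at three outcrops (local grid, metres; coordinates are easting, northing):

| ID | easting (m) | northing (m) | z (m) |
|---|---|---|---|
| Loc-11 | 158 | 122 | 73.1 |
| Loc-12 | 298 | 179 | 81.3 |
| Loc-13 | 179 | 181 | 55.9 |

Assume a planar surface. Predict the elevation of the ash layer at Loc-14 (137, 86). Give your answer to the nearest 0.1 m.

Two edge vectors: Loc-11→Loc-12 = (140, 57, 8.2), Loc-11→Loc-13 = (21, 59, -17.2).
Normal n = (Loc-11→Loc-12) × (Loc-11→Loc-13) = (-1464.2, 2580.2, 7063).
So ∂z/∂easting = −n_x/n_z = 0.20731 and ∂z/∂northing = −n_y/n_z = −0.36531.
Intercept c from Loc-11: 73.1 − 32.75 + 44.57 = 84.91.
At (137, 86): z = 28.4 − 31.4 + 84.91 = 81.9 m.

81.9 m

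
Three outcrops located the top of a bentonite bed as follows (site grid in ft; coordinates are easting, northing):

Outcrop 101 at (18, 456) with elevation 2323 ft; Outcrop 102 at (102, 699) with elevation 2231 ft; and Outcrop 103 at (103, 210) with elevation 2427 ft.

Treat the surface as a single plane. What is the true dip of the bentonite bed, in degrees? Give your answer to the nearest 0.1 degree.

Two edge vectors: Outcrop 101→Outcrop 102 = (84, 243, -92), Outcrop 101→Outcrop 103 = (85, -246, 104).
Normal n = (Outcrop 101→Outcrop 102) × (Outcrop 101→Outcrop 103) = (2640, -16556, -41319).
So ∂z/∂easting = −n_x/n_z = 0.06389 and ∂z/∂northing = −n_y/n_z = −0.40069.
Gradient magnitude |∇z| = √(a² + b²) = √(0.00408 + 0.16055) = 0.40575.
True dip = arctan(0.40575) = 22.1°, dipping toward N (azimuth ≈ 351°).

22.1°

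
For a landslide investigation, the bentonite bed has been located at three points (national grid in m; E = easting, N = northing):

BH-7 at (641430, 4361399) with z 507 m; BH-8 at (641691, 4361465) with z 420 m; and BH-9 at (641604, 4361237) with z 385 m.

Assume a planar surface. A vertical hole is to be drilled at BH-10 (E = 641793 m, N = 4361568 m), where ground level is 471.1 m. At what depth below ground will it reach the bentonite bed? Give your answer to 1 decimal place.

61.1 m

Two edge vectors: BH-7→BH-8 = (261, 66, -87), BH-7→BH-9 = (174, -162, -122).
Normal n = (BH-7→BH-8) × (BH-7→BH-9) = (-22146, 16704, -53766).
So ∂z/∂E = −n_x/n_z = −0.411895994 and ∂z/∂N = −n_y/n_z = 0.310679612.
Intercept c from BH-7: 507 + 264202.45 − 1354997.75 = −1090288.30.
At (641793, 4361568): z_contact = −264351.97 + 1355050.25 − 1090288.30 = 409.99 m.
Depth below ground = 471.1 − 409.99 = 61.1 m.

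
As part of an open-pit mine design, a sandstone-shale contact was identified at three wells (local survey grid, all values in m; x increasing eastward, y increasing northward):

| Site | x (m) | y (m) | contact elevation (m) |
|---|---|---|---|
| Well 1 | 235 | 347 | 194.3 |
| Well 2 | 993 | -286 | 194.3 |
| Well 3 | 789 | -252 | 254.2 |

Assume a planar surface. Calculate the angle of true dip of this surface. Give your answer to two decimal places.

29.78°

Two edge vectors: Well 1→Well 2 = (758, -633, 0), Well 1→Well 3 = (554, -599, 59.9).
Normal n = (Well 1→Well 2) × (Well 1→Well 3) = (-37916.7, -45404.2, -103360).
So ∂z/∂x = −n_x/n_z = −0.36684 and ∂z/∂y = −n_y/n_z = −0.43928.
Gradient magnitude |∇z| = √(a² + b²) = √(0.13457 + 0.19297) = 0.57231.
True dip = arctan(0.57231) = 29.78°, dipping toward NE (azimuth ≈ 040°).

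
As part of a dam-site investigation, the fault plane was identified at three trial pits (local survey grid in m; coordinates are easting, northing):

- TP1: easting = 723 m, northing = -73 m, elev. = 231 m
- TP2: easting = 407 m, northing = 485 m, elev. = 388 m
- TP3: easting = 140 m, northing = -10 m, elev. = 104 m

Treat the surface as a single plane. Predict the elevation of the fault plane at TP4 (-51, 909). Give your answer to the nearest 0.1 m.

449.7 m

Let the plane be z = a·easting + b·northing + c.
TP2−TP1: −316a + 558b = 157;  TP3−TP1: −583a + 63b = −127.
Solving gives a = 0.26443, b = 0.43111.
Then c = 231 − a·723 − b·-73 = 71.29.
At (-51, 909): z = −13.5 + 391.9 + 71.29 = 449.7 m.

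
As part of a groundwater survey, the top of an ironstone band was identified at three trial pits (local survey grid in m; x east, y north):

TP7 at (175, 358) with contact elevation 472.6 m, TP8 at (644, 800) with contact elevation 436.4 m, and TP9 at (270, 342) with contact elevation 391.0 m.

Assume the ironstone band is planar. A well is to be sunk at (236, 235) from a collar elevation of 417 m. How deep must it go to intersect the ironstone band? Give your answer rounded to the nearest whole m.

Let the plane be z = a·x + b·y + c.
TP8−TP7: 469a + 442b = −36.2;  TP9−TP7: 95a − 16b = −81.6.
Solving gives a = −0.74042, b = 0.70375.
Then c = 472.6 − a·175 − b·358 = 350.23.
At (236, 235): z_contact = −174.7 + 165.4 + 350.23 = 340.9 m.
Depth below ground = 417 − 340.9 = 76 m.

76 m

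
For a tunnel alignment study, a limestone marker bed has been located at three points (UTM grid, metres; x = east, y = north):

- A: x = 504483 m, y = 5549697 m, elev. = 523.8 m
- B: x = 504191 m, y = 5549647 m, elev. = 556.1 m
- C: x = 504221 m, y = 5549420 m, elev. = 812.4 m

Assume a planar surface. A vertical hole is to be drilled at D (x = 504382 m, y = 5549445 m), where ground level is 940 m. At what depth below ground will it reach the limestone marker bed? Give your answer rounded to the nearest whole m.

Two edge vectors: A→B = (-292, -50, 32.3), A→C = (-262, -277, 288.6).
Normal n = (A→B) × (A→C) = (-5482.9, 75808.6, 67784).
So ∂z/∂x = −n_x/n_z = 0.08088782 and ∂z/∂y = −n_y/n_z = −1.11838487.
Intercept c from A: 523.8 − 40806.53 + 6206697.16 = 6166414.43.
At (504382, 5549445): z_contact = 40798.4 − 6206415.3 + 6166414.43 = 797.5 m.
Depth below ground = 940 − 797.5 = 143 m.

143 m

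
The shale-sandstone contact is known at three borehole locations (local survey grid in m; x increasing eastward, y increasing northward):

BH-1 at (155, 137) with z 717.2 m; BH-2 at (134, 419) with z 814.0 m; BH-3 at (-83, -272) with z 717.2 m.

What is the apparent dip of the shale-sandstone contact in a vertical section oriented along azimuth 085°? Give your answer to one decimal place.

26.3°

Two edge vectors: BH-1→BH-2 = (-21, 282, 96.8), BH-1→BH-3 = (-238, -409, 0).
Normal n = (BH-1→BH-2) × (BH-1→BH-3) = (39591.2, -23038.4, 75705).
So ∂z/∂x = −n_x/n_z = −0.52297 and ∂z/∂y = −n_y/n_z = 0.30432.
Unit vector along 085° is (sin 85°, cos 85°) = (0.9962, 0.0872).
Slope in that direction = a·(0.9962) + b·(0.0872) = −0.49445.
Apparent dip = arctan|0.49445| = 26.3° (true dip is 31.2°, so apparent ≤ true as expected).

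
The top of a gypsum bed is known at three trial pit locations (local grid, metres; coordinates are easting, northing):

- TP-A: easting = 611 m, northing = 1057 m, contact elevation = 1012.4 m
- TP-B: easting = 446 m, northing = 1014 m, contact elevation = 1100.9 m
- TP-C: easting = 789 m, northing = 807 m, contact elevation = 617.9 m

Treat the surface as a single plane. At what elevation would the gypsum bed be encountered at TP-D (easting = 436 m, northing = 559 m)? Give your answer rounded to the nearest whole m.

650 m

Two edge vectors: TP-A→TP-B = (-165, -43, 88.5), TP-A→TP-C = (178, -250, -394.5).
Normal n = (TP-A→TP-B) × (TP-A→TP-C) = (39088.5, -49339.5, 48904).
So ∂z/∂easting = −n_x/n_z = −0.79929 and ∂z/∂northing = −n_y/n_z = 1.00891.
Intercept c from TP-A: 1012.4 + 488.37 − 1066.41 = 434.35.
At (436, 559): z = −348.5 + 564.0 + 434.35 = 649.8 m.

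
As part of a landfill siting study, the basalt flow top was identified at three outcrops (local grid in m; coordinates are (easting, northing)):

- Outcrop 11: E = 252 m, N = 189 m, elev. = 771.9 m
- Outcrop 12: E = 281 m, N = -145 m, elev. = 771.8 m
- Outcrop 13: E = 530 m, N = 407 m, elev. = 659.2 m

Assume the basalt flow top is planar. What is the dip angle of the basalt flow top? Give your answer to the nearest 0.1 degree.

20.9°

Two edge vectors: Outcrop 11→Outcrop 12 = (29, -334, -0.1), Outcrop 11→Outcrop 13 = (278, 218, -112.7).
Normal n = (Outcrop 11→Outcrop 12) × (Outcrop 11→Outcrop 13) = (37663.6, 3240.5, 99174).
So ∂z/∂E = −n_x/n_z = −0.37977 and ∂z/∂N = −n_y/n_z = −0.03267.
Gradient magnitude |∇z| = √(a² + b²) = √(0.14423 + 0.00107) = 0.38118.
True dip = arctan(0.38118) = 20.9°, dipping toward E (azimuth ≈ 085°).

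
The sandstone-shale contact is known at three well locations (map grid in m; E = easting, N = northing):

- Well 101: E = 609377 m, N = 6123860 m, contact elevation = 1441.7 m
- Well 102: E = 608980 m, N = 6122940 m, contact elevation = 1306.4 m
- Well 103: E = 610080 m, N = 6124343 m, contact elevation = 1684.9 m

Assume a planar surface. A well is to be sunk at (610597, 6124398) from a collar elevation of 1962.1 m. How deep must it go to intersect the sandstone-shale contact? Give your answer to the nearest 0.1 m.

Let the plane be z = a·E + b·N + c.
Well 102−Well 101: −397a − 920b = −135.3;  Well 103−Well 101: 703a + 483b = 243.2.
Solving gives a = 0.348112015, b = −0.003152685.
Then c = 1441.7 − a·609377 − b·6123860 = −191383.15.
At (610597, 6124398): z_contact = 212556.15 − 19308.30 − 191383.15 = 1864.70 m.
Depth below ground = 1962.1 − 1864.70 = 97.4 m.

97.4 m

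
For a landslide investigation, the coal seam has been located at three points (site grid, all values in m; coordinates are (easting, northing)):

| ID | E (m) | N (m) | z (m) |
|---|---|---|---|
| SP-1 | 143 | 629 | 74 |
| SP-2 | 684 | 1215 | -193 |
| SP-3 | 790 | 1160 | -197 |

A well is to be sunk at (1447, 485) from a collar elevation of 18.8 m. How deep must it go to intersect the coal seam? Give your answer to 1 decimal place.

145.5 m

Two edge vectors: SP-1→SP-2 = (541, 586, -267), SP-1→SP-3 = (647, 531, -271).
Normal n = (SP-1→SP-2) × (SP-1→SP-3) = (-17029, -26138, -91871).
So ∂z/∂E = −n_x/n_z = −0.185358 and ∂z/∂N = −n_y/n_z = −0.284508.
Intercept c from SP-1: 74 + 26.51 + 178.96 = 279.46.
At (1447, 485): z_contact = −268.21 − 137.99 + 279.46 = -126.74 m.
Depth below ground = 18.8 − (-126.74) = 145.5 m.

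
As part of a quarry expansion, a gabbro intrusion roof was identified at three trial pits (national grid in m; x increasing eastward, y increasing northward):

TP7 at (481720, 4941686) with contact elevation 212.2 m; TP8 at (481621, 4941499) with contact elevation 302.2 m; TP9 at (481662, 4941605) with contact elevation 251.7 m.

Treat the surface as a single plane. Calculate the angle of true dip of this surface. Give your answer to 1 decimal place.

Two edge vectors: TP7→TP8 = (-99, -187, 90), TP7→TP9 = (-58, -81, 39.5).
Normal n = (TP7→TP8) × (TP7→TP9) = (-96.5, -1309.5, -2827).
So ∂z/∂x = −n_x/n_z = −0.03414 and ∂z/∂y = −n_y/n_z = −0.46321.
Gradient magnitude |∇z| = √(a² + b²) = √(0.00117 + 0.21457) = 0.46447.
True dip = arctan(0.46447) = 24.9°, dipping toward N (azimuth ≈ 004°).

24.9°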